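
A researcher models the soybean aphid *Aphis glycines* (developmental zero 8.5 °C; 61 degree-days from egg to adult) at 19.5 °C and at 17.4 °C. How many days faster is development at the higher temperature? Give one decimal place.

1.3 days

At 19.5 °C: 61 / (19.5 − 8.5) = 61 / 11.0 = 5.545 d.
At 17.4 °C: 61 / (17.4 − 8.5) = 61 / 8.9 = 6.854 d.
Difference = |5.545 − 6.854| = 1.308 ≈ 1.3 days.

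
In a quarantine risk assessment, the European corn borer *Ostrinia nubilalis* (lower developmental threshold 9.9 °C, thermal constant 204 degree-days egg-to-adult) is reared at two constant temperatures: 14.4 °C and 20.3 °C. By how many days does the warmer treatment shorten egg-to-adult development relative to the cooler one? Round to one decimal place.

25.7 days

At 14.4 °C: 204 / (14.4 − 9.9) = 204 / 4.5 = 45.333 d.
At 20.3 °C: 204 / (20.3 − 9.9) = 204 / 10.4 = 19.615 d.
Difference = |45.333 − 19.615| = 25.718 ≈ 25.7 days.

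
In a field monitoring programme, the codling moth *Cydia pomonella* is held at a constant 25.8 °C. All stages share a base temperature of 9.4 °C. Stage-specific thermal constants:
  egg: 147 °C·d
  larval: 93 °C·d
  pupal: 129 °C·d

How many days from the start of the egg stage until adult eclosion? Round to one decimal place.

Daily accumulation at 25.8 °C = 25.8 − 9.4 = 16.4 DD/day.
Total K = 147 + 93 + 129 = 369 DD.
Total duration = 369 / 16.4 = 22.500 ≈ 22.5 days.

22.5 days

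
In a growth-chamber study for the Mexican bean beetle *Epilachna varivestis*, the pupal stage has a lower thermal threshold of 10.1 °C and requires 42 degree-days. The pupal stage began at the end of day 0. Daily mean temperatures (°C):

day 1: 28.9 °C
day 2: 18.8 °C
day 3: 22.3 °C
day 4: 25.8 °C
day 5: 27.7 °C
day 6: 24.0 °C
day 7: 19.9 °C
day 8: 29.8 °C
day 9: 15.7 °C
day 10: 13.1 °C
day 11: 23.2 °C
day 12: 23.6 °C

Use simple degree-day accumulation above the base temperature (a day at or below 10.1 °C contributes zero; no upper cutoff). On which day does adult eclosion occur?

Daily DD above 10.1 °C: 18.8, 8.7, 12.2, 15.7, 17.6, 13.9, 9.8, 19.7, 5.6, 3.0, 13.1, 13.5.
Cumulative: 18.8, 27.5, 39.7, 55.4, 73.0, 86.9, 96.7, 116.4, 122.0, 125.0, 138.1, 151.6.
The total first reaches 42 DD on day 4.

day 4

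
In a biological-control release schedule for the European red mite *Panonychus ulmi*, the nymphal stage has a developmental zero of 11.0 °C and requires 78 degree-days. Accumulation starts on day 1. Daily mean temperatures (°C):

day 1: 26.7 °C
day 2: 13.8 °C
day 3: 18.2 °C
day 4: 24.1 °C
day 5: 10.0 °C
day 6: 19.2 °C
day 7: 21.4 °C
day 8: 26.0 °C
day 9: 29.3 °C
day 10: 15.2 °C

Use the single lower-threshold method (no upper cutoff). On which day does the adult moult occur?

Daily DD above 11.0 °C: 15.7, 2.8, 7.2, 13.1, 0.0, 8.2, 10.4, 15.0, 18.3, 4.2.
Cumulative: 15.7, 18.5, 25.7, 38.8, 38.8, 47.0, 57.4, 72.4, 90.7, 94.9.
The total first reaches 78 DD on day 9.

day 9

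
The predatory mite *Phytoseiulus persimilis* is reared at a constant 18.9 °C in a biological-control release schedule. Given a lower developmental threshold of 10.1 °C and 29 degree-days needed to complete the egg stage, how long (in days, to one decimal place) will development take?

3.3 days

Daily accumulation = 18.9 − 10.1 = 8.8 DD/day.
Duration = 29 / 8.8 = 3.295 ≈ 3.3 days.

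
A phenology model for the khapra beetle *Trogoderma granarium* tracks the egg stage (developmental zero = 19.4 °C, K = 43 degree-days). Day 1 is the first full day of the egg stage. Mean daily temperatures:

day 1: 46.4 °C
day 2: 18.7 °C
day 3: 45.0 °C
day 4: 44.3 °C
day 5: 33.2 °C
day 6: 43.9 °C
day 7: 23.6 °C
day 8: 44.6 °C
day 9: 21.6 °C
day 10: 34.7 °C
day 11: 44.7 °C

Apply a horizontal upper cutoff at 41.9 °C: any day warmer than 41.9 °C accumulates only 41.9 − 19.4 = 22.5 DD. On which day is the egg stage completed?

day 3

Daily DD above 19.4 °C (capped at 22.5): 22.5, 0.0, 22.5, 22.5, 13.8, 22.5, 4.2, 22.5, 2.2, 15.3, 22.5.
Cumulative: 22.5, 22.5, 45.0, 67.5, 81.3, 103.8, 108.0, 130.5, 132.7, 148.0, 170.5.
The total first reaches 43 DD on day 3.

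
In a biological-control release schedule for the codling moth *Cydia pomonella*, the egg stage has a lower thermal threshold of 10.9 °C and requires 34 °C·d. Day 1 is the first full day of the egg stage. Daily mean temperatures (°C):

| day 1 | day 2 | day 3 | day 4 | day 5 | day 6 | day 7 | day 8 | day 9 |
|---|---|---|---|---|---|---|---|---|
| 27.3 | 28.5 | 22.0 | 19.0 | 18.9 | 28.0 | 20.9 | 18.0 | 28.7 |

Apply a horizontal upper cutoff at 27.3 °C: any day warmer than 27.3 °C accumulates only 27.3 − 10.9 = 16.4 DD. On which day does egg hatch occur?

Daily DD above 10.9 °C (capped at 16.4): 16.4, 16.4, 11.1, 8.1, 8.0, 16.4, 10.0, 7.1, 16.4.
Cumulative: 16.4, 32.8, 43.9, 52.0, 60.0, 76.4, 86.4, 93.5, 109.9.
The total first reaches 34 DD on day 3.

day 3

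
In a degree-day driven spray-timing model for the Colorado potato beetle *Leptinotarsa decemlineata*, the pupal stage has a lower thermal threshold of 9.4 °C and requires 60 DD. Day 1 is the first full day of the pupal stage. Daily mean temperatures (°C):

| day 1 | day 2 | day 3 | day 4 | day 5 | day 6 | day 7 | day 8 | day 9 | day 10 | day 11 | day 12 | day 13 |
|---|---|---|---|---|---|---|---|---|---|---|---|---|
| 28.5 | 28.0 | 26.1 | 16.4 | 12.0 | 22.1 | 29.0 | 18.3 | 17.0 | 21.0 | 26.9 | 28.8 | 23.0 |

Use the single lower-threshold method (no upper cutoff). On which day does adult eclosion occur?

Daily DD above 9.4 °C: 19.1, 18.6, 16.7, 7.0, 2.6, 12.7, 19.6, 8.9, 7.6, 11.6, 17.5, 19.4, 13.6.
Cumulative: 19.1, 37.7, 54.4, 61.4, 64.0, 76.7, 96.3, 105.2, 112.8, 124.4, 141.9, 161.3, 174.9.
The total first reaches 60 DD on day 4.

day 4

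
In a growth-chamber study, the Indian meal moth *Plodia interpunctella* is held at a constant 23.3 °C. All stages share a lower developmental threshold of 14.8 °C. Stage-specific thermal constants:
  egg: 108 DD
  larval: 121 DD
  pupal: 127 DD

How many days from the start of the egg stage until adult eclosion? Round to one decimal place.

41.9 days

Daily accumulation at 23.3 °C = 23.3 − 14.8 = 8.5 DD/day.
Total K = 108 + 121 + 127 = 356 DD.
Total duration = 356 / 8.5 = 41.882 ≈ 41.9 days.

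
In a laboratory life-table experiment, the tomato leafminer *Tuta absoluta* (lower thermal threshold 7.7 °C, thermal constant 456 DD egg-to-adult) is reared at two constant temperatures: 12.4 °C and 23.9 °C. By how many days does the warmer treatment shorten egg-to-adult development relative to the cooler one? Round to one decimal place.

68.9 days

At 12.4 °C: 456 / (12.4 − 7.7) = 456 / 4.7 = 97.021 d.
At 23.9 °C: 456 / (23.9 − 7.7) = 456 / 16.2 = 28.148 d.
Difference = |97.021 − 28.148| = 68.873 ≈ 68.9 days.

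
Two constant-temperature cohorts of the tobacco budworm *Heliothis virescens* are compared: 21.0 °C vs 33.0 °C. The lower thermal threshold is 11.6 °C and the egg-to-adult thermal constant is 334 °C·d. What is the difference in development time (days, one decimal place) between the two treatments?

At 21.0 °C: 334 / (21.0 − 11.6) = 334 / 9.4 = 35.532 d.
At 33.0 °C: 334 / (33.0 − 11.6) = 334 / 21.4 = 15.607 d.
Difference = |35.532 − 15.607| = 19.924 ≈ 19.9 days.

19.9 days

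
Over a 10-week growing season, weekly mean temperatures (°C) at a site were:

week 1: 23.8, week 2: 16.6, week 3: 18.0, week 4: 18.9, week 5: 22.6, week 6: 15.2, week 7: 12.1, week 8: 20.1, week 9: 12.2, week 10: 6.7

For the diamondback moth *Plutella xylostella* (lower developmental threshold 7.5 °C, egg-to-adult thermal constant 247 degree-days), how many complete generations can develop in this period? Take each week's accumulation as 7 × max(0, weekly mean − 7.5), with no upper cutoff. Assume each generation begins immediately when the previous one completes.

2 generations

Weekly DD (7 × max(0, T̄ − 7.5)): 114.1, 63.7, 73.5, 79.8, 105.7, 53.9, 32.2, 88.2, 32.9, 0.0.
Season total = 644.0 DD.
Complete generations = ⌊644.0 / 247⌋ = 2.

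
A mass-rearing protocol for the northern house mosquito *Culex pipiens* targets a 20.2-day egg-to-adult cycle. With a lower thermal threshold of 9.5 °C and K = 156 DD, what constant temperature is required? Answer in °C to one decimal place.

Required daily accumulation = 156 / 20.2 = 7.723 DD/day.
T = T_base + 7.723 = 9.5 + 7.723 = 17.223 ≈ 17.2 °C.

17.2 °C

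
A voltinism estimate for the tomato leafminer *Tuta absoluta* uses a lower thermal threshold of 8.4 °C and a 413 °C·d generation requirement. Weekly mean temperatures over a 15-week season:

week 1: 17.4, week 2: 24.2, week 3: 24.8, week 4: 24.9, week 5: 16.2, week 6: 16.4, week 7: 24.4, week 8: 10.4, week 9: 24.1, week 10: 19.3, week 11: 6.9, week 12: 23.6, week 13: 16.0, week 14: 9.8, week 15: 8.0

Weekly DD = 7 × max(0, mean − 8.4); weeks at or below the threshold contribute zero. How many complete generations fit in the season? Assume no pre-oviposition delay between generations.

Weekly DD (7 × max(0, T̄ − 8.4)): 63.0, 110.6, 114.8, 115.5, 54.6, 56.0, 112.0, 14.0, 109.9, 76.3, 0.0, 106.4, 53.2, 9.8, 0.0.
Season total = 996.1 DD.
Complete generations = ⌊996.1 / 413⌋ = 2.

2 generations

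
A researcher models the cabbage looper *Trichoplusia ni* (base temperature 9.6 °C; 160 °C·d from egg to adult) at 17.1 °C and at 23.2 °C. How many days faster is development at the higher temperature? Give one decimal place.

At 17.1 °C: 160 / (17.1 − 9.6) = 160 / 7.5 = 21.333 d.
At 23.2 °C: 160 / (23.2 − 9.6) = 160 / 13.6 = 11.765 d.
Difference = |21.333 − 11.765| = 9.569 ≈ 9.6 days.

9.6 days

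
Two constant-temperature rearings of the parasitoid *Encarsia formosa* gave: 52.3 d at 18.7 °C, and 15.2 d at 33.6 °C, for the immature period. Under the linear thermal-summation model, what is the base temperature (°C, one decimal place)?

Equal thermal constants: D₁(T₁ − T_b) = D₂(T₂ − T_b).
52.3·(18.7 − T_b) = 15.2·(33.6 − T_b)
T_b = (52.3·18.7 − 15.2·33.6) / (52.3 − 15.2) = 467.29 / 37.1 = 12.595 °C ≈ 12.6 °C.

12.6 °C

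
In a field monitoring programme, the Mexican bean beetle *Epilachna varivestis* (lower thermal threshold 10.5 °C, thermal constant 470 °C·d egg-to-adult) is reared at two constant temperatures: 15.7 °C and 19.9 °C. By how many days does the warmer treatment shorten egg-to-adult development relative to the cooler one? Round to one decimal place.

40.4 days

At 15.7 °C: 470 / (15.7 − 10.5) = 470 / 5.2 = 90.385 d.
At 19.9 °C: 470 / (19.9 − 10.5) = 470 / 9.4 = 50.000 d.
Difference = |90.385 − 50.000| = 40.385 ≈ 40.4 days.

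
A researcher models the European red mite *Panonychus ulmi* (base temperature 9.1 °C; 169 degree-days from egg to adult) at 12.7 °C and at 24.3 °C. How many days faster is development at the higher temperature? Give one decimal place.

35.8 days

At 12.7 °C: 169 / (12.7 − 9.1) = 169 / 3.6 = 46.944 d.
At 24.3 °C: 169 / (24.3 − 9.1) = 169 / 15.2 = 11.118 d.
Difference = |46.944 − 11.118| = 35.826 ≈ 35.8 days.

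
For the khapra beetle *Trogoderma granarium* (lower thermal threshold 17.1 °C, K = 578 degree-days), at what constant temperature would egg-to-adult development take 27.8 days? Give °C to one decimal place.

37.9 °C

Required daily accumulation = 578 / 27.8 = 20.791 DD/day.
T = T_base + 20.791 = 17.1 + 20.791 = 37.891 ≈ 37.9 °C.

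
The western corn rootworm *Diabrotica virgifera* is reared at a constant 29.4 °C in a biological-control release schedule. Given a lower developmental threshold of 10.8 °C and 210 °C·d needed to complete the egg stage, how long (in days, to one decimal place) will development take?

Daily accumulation = 29.4 − 10.8 = 18.6 DD/day.
Duration = 210 / 18.6 = 11.290 ≈ 11.3 days.

11.3 days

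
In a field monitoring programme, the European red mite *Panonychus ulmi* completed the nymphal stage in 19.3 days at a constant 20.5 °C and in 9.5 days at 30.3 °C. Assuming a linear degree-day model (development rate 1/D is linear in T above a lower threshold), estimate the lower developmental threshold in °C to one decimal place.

11.0 °C

Under the model K = D·(T − T_b), so D₁·(T₁ − T_b) = D₂·(T₂ − T_b).
19.3·(20.5 − T_b) = 9.5·(30.3 − T_b)
T_b = (19.3·20.5 − 9.5·30.3) / (19.3 − 9.5) = 107.80 / 9.8 = 11.000 °C ≈ 11.0 °C.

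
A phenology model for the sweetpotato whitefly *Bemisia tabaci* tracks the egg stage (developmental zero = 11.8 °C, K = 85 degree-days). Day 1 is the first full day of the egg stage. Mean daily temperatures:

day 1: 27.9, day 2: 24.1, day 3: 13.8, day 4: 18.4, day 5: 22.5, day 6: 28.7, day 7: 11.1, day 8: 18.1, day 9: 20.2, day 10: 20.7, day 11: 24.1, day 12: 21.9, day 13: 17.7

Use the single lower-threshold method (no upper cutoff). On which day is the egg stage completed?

Daily DD above 11.8 °C: 16.1, 12.3, 2.0, 6.6, 10.7, 16.9, 0.0, 6.3, 8.4, 8.9, 12.3, 10.1, 5.9.
Cumulative: 16.1, 28.4, 30.4, 37.0, 47.7, 64.6, 64.6, 70.9, 79.3, 88.2, 100.5, 110.6, 116.5.
The total first reaches 85 DD on day 10.

day 10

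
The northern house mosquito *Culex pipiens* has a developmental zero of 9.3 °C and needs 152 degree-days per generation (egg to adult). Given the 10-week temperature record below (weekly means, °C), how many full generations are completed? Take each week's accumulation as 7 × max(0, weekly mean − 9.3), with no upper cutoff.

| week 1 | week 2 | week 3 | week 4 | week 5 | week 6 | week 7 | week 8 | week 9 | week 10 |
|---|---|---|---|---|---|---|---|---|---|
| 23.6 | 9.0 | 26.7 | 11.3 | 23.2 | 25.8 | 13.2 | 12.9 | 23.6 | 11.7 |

Weekly DD (7 × max(0, T̄ − 9.3)): 100.1, 0.0, 121.8, 14.0, 97.3, 115.5, 27.3, 25.2, 100.1, 16.8.
Season total = 618.1 DD.
Complete generations = ⌊618.1 / 152⌋ = 4.

4 generations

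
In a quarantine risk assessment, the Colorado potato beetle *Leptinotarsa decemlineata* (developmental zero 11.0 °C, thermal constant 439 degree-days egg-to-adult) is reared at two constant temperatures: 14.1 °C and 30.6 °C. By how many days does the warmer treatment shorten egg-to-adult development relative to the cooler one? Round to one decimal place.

119.2 days

At 14.1 °C: 439 / (14.1 − 11.0) = 439 / 3.1 = 141.613 d.
At 30.6 °C: 439 / (30.6 − 11.0) = 439 / 19.6 = 22.398 d.
Difference = |141.613 − 22.398| = 119.215 ≈ 119.2 days.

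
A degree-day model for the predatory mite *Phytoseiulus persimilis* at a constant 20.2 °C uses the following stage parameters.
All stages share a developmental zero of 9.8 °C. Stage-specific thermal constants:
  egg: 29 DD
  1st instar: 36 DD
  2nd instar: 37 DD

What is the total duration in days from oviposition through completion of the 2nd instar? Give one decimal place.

Daily accumulation at 20.2 °C = 20.2 − 9.8 = 10.4 DD/day.
Total K = 29 + 36 + 37 = 102 DD.
Total duration = 102 / 10.4 = 9.808 ≈ 9.8 days.

9.8 days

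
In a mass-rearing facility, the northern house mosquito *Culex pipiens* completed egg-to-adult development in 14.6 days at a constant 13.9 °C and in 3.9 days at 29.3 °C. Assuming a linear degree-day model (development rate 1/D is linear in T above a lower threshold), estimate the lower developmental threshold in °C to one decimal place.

Equal thermal constants: D₁(T₁ − T_b) = D₂(T₂ − T_b).
14.6·(13.9 − T_b) = 3.9·(29.3 − T_b)
T_b = (14.6·13.9 − 3.9·29.3) / (14.6 − 3.9) = 88.67 / 10.7 = 8.287 °C ≈ 8.3 °C.

8.3 °C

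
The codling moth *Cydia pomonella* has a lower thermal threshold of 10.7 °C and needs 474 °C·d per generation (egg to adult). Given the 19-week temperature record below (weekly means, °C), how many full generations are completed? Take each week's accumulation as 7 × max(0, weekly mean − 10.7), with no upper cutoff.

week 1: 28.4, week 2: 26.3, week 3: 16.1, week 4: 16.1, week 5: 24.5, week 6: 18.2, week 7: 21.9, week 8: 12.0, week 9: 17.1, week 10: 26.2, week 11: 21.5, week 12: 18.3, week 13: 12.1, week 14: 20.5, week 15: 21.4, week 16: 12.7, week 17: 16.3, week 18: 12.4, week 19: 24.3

Weekly DD (7 × max(0, T̄ − 10.7)): 123.9, 109.2, 37.8, 37.8, 96.6, 52.5, 78.4, 9.1, 44.8, 108.5, 75.6, 53.2, 9.8, 68.6, 74.9, 14.0, 39.2, 11.9, 95.2.
Season total = 1141.0 DD.
Complete generations = ⌊1141.0 / 474⌋ = 2.

2 generations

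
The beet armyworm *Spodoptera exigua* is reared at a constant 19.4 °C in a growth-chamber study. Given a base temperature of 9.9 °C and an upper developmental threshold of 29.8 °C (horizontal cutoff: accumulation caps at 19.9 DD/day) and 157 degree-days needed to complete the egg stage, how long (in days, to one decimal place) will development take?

Daily accumulation = 19.4 − 9.9 = 9.5 DD/day.
Duration = 157 / 9.5 = 16.526 ≈ 16.5 days.

16.5 days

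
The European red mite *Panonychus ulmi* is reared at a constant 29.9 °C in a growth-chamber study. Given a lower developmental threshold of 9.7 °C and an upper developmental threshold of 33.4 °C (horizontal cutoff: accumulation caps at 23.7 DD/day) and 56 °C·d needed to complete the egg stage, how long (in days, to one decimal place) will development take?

Daily accumulation = 29.9 − 9.7 = 20.2 DD/day.
Duration = 56 / 20.2 = 2.772 ≈ 2.8 days.

2.8 days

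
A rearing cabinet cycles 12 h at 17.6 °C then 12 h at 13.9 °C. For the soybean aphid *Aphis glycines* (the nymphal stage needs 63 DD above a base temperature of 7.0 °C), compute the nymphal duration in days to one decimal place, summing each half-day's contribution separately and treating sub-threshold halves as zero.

7.2 days

Day half: max(0, 17.6 − 7.0) × 0.5 = 10.6 × 0.5 = 5.30 DD.
Night half: max(0, 13.9 − 7.0) × 0.5 = 6.9 × 0.5 = 3.45 DD.
Per 24 h: 8.75 DD/day.
Duration = 63 / 8.75 = 7.200 ≈ 7.2 days.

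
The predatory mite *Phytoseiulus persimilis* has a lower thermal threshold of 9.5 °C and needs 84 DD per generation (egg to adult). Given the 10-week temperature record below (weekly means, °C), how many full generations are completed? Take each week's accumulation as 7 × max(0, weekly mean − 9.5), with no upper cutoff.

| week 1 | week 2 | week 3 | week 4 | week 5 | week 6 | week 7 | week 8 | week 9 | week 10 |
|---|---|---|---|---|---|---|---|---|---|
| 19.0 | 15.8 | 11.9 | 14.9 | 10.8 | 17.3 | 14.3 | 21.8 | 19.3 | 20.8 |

5 generations

Weekly DD (7 × max(0, T̄ − 9.5)): 66.5, 44.1, 16.8, 37.8, 9.1, 54.6, 33.6, 86.1, 68.6, 79.1.
Season total = 496.3 DD.
Complete generations = ⌊496.3 / 84⌋ = 5.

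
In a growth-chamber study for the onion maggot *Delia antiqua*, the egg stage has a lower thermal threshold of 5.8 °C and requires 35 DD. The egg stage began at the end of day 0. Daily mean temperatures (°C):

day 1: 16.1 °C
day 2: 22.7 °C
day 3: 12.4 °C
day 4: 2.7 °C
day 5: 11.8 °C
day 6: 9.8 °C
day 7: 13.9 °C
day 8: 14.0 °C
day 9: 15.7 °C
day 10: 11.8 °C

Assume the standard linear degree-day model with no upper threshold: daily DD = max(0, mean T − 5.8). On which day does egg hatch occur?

day 5

Daily DD above 5.8 °C: 10.3, 16.9, 6.6, 0.0, 6.0, 4.0, 8.1, 8.2, 9.9, 6.0.
Cumulative: 10.3, 27.2, 33.8, 33.8, 39.8, 43.8, 51.9, 60.1, 70.0, 76.0.
The total first reaches 35 DD on day 5.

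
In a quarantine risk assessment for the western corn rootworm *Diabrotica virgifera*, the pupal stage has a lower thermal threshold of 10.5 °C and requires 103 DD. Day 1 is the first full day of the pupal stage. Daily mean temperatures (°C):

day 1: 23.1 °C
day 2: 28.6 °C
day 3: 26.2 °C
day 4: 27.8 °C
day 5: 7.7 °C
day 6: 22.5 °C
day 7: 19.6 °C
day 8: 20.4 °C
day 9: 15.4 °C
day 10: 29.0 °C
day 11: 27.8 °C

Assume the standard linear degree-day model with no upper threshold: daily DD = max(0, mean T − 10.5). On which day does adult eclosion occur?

Daily DD above 10.5 °C: 12.6, 18.1, 15.7, 17.3, 0.0, 12.0, 9.1, 9.9, 4.9, 18.5, 17.3.
Cumulative: 12.6, 30.7, 46.4, 63.7, 63.7, 75.7, 84.8, 94.7, 99.6, 118.1, 135.4.
The total first reaches 103 DD on day 10.

day 10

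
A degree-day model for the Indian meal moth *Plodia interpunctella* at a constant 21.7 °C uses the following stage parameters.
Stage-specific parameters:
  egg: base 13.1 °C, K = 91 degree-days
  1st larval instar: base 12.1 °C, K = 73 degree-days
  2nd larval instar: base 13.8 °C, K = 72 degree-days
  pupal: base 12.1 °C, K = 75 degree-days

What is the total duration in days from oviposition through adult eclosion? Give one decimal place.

35.1 days

egg: 91 / (21.7 − 13.1) = 91 / 8.6 = 10.581 d.
1st larval instar: 73 / (21.7 − 12.1) = 73 / 9.6 = 7.604 d.
2nd larval instar: 72 / (21.7 − 13.8) = 72 / 7.9 = 9.114 d.
pupal: 75 / (21.7 − 12.1) = 75 / 9.6 = 7.812 d.
Sum = 35.112 ≈ 35.1 days.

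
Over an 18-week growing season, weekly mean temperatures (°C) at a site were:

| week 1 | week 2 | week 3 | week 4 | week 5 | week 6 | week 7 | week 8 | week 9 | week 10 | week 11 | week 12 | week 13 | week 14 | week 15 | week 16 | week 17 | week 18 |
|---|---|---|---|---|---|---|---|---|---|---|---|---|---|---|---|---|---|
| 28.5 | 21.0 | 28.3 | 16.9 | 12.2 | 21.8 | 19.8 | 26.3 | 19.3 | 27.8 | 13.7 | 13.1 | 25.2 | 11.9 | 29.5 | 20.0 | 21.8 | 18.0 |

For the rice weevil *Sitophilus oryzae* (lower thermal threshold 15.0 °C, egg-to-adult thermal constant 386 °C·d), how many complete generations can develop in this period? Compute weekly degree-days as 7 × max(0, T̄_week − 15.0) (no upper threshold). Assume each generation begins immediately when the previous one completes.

2 generations

Weekly DD (7 × max(0, T̄ − 15.0)): 94.5, 42.0, 93.1, 13.3, 0.0, 47.6, 33.6, 79.1, 30.1, 89.6, 0.0, 0.0, 71.4, 0.0, 101.5, 35.0, 47.6, 21.0.
Season total = 799.4 DD.
Complete generations = ⌊799.4 / 386⌋ = 2.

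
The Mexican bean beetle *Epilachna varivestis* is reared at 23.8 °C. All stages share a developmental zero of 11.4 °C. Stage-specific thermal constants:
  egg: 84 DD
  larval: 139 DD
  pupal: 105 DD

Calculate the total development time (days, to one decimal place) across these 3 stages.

26.5 days

Daily accumulation at 23.8 °C = 23.8 − 11.4 = 12.4 DD/day.
Total K = 84 + 139 + 105 = 328 DD.
Total duration = 328 / 12.4 = 26.452 ≈ 26.5 days.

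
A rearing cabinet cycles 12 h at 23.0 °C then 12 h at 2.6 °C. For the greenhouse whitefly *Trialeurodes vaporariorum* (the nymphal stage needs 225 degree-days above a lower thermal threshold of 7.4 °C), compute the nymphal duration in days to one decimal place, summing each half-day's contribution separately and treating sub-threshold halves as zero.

Day half: max(0, 23.0 − 7.4) × 0.5 = 15.6 × 0.5 = 7.80 DD.
Night half: max(0, 2.6 − 7.4) × 0.5 = 0.0 × 0.5 = 0.00 DD.
Per 24 h: 7.80 DD/day.
Duration = 225 / 7.80 = 28.846 ≈ 28.8 days.

28.8 days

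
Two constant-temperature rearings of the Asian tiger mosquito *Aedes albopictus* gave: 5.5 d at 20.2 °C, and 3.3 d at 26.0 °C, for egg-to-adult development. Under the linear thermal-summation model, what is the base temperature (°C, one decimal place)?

Under the model K = D·(T − T_b), so D₁·(T₁ − T_b) = D₂·(T₂ − T_b).
5.5·(20.2 − T_b) = 3.3·(26.0 − T_b)
T_b = (5.5·20.2 − 3.3·26.0) / (5.5 − 3.3) = 25.30 / 2.2 = 11.500 °C ≈ 11.5 °C.

11.5 °C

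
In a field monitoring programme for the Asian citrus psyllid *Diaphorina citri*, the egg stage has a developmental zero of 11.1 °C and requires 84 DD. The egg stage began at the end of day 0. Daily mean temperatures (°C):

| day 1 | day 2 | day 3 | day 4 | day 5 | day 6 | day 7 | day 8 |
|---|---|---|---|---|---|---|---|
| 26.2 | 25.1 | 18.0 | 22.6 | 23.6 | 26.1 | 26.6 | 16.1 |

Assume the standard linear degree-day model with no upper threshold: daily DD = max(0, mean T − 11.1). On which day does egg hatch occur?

day 7

Daily DD above 11.1 °C: 15.1, 14.0, 6.9, 11.5, 12.5, 15.0, 15.5, 5.0.
Cumulative: 15.1, 29.1, 36.0, 47.5, 60.0, 75.0, 90.5, 95.5.
The total first reaches 84 DD on day 7.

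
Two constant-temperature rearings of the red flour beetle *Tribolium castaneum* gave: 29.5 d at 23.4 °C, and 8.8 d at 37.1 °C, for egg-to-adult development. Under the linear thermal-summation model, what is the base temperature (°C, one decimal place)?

Linear rate model ⇒ the product D·(T − T_b) is constant across temperatures.
29.5·(23.4 − T_b) = 8.8·(37.1 − T_b)
T_b = (29.5·23.4 − 8.8·37.1) / (29.5 − 8.8) = 363.82 / 20.7 = 17.576 °C ≈ 17.6 °C.

17.6 °C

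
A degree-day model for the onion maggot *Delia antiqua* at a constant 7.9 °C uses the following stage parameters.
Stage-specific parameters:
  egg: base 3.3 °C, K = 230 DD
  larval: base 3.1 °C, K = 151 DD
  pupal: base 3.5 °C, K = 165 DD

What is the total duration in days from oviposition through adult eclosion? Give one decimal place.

egg: 230 / (7.9 − 3.3) = 230 / 4.6 = 50.000 d.
larval: 151 / (7.9 − 3.1) = 151 / 4.8 = 31.458 d.
pupal: 165 / (7.9 − 3.5) = 165 / 4.4 = 37.500 d.
Sum = 118.958 ≈ 119.0 days.

119.0 days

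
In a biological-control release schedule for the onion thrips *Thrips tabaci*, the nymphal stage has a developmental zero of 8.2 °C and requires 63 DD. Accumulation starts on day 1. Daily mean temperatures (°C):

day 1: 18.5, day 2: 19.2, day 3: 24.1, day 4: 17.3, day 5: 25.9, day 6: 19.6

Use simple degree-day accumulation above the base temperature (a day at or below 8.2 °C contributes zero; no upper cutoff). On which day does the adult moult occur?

Daily DD above 8.2 °C: 10.3, 11.0, 15.9, 9.1, 17.7, 11.4.
Cumulative: 10.3, 21.3, 37.2, 46.3, 64.0, 75.4.
The total first reaches 63 DD on day 5.

day 5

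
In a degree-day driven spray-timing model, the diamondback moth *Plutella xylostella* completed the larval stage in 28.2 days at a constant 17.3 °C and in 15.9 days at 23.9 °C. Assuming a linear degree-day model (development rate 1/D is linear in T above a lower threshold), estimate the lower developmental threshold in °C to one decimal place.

8.8 °C

Linear rate model ⇒ the product D·(T − T_b) is constant across temperatures.
28.2·(17.3 − T_b) = 15.9·(23.9 − T_b)
T_b = (28.2·17.3 − 15.9·23.9) / (28.2 − 15.9) = 107.85 / 12.3 = 8.768 °C ≈ 8.8 °C.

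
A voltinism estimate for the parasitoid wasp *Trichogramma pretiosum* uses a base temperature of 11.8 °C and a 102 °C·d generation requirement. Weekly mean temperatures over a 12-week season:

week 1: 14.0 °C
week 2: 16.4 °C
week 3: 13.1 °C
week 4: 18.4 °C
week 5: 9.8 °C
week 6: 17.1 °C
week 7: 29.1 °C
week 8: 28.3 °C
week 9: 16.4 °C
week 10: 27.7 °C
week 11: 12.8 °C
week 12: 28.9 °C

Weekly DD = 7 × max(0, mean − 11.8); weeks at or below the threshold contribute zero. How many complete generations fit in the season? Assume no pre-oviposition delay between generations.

6 generations

Weekly DD (7 × max(0, T̄ − 11.8)): 15.4, 32.2, 9.1, 46.2, 0.0, 37.1, 121.1, 115.5, 32.2, 111.3, 7.0, 119.7.
Season total = 646.8 DD.
Complete generations = ⌊646.8 / 102⌋ = 6.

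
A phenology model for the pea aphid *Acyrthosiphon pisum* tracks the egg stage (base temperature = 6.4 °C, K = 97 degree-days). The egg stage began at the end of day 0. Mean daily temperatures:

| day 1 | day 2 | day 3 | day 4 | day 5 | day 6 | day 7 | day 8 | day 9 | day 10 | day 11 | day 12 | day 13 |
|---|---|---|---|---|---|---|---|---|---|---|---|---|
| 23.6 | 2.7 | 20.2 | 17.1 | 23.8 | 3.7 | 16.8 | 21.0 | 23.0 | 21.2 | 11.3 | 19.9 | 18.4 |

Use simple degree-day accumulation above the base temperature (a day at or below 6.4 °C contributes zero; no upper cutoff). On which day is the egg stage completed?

Daily DD above 6.4 °C: 17.2, 0.0, 13.8, 10.7, 17.4, 0.0, 10.4, 14.6, 16.6, 14.8, 4.9, 13.5, 12.0.
Cumulative: 17.2, 17.2, 31.0, 41.7, 59.1, 59.1, 69.5, 84.1, 100.7, 115.5, 120.4, 133.9, 145.9.
The total first reaches 97 DD on day 9.

day 9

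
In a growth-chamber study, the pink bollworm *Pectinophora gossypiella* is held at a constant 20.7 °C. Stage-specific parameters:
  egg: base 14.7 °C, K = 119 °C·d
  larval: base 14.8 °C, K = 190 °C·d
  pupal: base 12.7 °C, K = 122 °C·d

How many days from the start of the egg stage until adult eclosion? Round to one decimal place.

67.3 days

egg: 119 / (20.7 − 14.7) = 119 / 6.0 = 19.833 d.
larval: 190 / (20.7 − 14.8) = 190 / 5.9 = 32.203 d.
pupal: 122 / (20.7 − 12.7) = 122 / 8.0 = 15.250 d.
Sum = 67.287 ≈ 67.3 days.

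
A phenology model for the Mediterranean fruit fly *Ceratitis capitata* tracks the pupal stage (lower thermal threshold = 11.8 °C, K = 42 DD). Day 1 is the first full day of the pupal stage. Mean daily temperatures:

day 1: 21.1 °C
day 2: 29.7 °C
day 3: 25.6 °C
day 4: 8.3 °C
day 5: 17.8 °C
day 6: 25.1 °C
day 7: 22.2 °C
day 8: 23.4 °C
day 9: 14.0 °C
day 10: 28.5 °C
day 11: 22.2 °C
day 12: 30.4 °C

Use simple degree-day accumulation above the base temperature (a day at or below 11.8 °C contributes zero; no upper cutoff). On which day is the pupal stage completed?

day 5

Daily DD above 11.8 °C: 9.3, 17.9, 13.8, 0.0, 6.0, 13.3, 10.4, 11.6, 2.2, 16.7, 10.4, 18.6.
Cumulative: 9.3, 27.2, 41.0, 41.0, 47.0, 60.3, 70.7, 82.3, 84.5, 101.2, 111.6, 130.2.
The total first reaches 42 DD on day 5.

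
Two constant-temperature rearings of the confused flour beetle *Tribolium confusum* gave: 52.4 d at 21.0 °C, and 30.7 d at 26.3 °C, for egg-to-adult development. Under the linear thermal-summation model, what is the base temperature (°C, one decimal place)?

13.5 °C

Linear rate model ⇒ the product D·(T − T_b) is constant across temperatures.
52.4·(21.0 − T_b) = 30.7·(26.3 − T_b)
T_b = (52.4·21.0 − 30.7·26.3) / (52.4 − 30.7) = 292.99 / 21.7 = 13.502 °C ≈ 13.5 °C.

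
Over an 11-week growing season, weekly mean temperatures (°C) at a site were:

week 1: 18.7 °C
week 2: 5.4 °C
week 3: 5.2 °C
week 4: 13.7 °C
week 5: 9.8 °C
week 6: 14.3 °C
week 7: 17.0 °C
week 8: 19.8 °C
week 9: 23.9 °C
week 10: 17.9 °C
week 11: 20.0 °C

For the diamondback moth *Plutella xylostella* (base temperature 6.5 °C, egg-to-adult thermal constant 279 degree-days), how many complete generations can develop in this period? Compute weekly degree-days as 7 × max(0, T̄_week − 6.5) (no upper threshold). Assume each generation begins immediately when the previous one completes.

Weekly DD (7 × max(0, T̄ − 6.5)): 85.4, 0.0, 0.0, 50.4, 23.1, 54.6, 73.5, 93.1, 121.8, 79.8, 94.5.
Season total = 676.2 DD.
Complete generations = ⌊676.2 / 279⌋ = 2.

2 generations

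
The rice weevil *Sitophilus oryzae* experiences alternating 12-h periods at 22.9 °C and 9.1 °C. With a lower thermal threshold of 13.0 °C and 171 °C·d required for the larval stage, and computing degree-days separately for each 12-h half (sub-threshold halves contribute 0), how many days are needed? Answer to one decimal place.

34.5 days

Day half: max(0, 22.9 − 13.0) × 0.5 = 9.9 × 0.5 = 4.95 DD.
Night half: max(0, 9.1 − 13.0) × 0.5 = 0.0 × 0.5 = 0.00 DD.
Per 24 h: 4.95 DD/day.
Duration = 171 / 4.95 = 34.545 ≈ 34.5 days.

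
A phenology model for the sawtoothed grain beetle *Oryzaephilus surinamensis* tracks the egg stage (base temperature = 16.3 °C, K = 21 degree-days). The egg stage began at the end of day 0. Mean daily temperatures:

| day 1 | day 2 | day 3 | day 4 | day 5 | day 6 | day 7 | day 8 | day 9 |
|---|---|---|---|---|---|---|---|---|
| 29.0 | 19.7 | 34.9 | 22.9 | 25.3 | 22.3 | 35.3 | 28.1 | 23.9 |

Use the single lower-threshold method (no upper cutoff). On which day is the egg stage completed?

Daily DD above 16.3 °C: 12.7, 3.4, 18.6, 6.6, 9.0, 6.0, 19.0, 11.8, 7.6.
Cumulative: 12.7, 16.1, 34.7, 41.3, 50.3, 56.3, 75.3, 87.1, 94.7.
The total first reaches 21 DD on day 3.

day 3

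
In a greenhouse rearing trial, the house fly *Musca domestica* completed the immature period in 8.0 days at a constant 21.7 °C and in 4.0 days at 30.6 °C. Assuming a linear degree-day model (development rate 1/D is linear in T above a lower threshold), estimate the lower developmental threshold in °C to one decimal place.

12.8 °C

Equal thermal constants: D₁(T₁ − T_b) = D₂(T₂ − T_b).
8.0·(21.7 − T_b) = 4.0·(30.6 − T_b)
T_b = (8.0·21.7 − 4.0·30.6) / (8.0 − 4.0) = 51.20 / 4.0 = 12.800 °C ≈ 12.8 °C.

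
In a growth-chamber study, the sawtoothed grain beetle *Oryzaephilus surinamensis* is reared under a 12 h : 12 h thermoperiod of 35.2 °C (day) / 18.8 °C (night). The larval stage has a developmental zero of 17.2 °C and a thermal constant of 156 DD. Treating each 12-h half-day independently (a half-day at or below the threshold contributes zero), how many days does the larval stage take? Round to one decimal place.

Day half: max(0, 35.2 − 17.2) × 0.5 = 18.0 × 0.5 = 9.00 DD.
Night half: max(0, 18.8 − 17.2) × 0.5 = 1.6 × 0.5 = 0.80 DD.
Per 24 h: 9.80 DD/day.
Duration = 156 / 9.80 = 15.918 ≈ 15.9 days.

15.9 days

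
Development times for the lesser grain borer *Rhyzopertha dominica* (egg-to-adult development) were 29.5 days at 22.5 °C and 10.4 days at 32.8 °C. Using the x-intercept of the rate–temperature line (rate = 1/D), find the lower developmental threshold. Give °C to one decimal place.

Under the model K = D·(T − T_b), so D₁·(T₁ − T_b) = D₂·(T₂ − T_b).
29.5·(22.5 − T_b) = 10.4·(32.8 − T_b)
T_b = (29.5·22.5 − 10.4·32.8) / (29.5 − 10.4) = 322.63 / 19.1 = 16.892 °C ≈ 16.9 °C.

16.9 °C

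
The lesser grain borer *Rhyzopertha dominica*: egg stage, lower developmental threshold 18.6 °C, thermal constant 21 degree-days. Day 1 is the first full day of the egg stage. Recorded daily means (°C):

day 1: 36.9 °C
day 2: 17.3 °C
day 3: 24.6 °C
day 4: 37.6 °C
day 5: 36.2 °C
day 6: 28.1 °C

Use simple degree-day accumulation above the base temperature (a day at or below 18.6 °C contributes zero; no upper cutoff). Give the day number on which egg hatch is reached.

day 3

Daily DD above 18.6 °C: 18.3, 0.0, 6.0, 19.0, 17.6, 9.5.
Cumulative: 18.3, 18.3, 24.3, 43.3, 60.9, 70.4.
The total first reaches 21 DD on day 3.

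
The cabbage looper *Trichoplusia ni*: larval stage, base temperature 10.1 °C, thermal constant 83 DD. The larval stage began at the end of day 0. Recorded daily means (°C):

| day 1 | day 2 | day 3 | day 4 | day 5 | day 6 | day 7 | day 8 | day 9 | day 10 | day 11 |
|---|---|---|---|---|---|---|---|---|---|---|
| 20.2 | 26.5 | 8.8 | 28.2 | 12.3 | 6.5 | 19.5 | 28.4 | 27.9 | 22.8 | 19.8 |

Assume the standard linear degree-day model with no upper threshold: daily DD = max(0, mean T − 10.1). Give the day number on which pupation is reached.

Daily DD above 10.1 °C: 10.1, 16.4, 0.0, 18.1, 2.2, 0.0, 9.4, 18.3, 17.8, 12.7, 9.7.
Cumulative: 10.1, 26.5, 26.5, 44.6, 46.8, 46.8, 56.2, 74.5, 92.3, 105.0, 114.7.
The total first reaches 83 DD on day 9.

day 9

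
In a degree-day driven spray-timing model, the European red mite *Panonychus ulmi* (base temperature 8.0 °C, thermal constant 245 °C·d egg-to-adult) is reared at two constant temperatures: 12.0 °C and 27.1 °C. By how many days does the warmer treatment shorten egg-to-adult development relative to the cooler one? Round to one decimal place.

At 12.0 °C: 245 / (12.0 − 8.0) = 245 / 4.0 = 61.250 d.
At 27.1 °C: 245 / (27.1 − 8.0) = 245 / 19.1 = 12.827 d.
Difference = |61.250 − 12.827| = 48.423 ≈ 48.4 days.

48.4 days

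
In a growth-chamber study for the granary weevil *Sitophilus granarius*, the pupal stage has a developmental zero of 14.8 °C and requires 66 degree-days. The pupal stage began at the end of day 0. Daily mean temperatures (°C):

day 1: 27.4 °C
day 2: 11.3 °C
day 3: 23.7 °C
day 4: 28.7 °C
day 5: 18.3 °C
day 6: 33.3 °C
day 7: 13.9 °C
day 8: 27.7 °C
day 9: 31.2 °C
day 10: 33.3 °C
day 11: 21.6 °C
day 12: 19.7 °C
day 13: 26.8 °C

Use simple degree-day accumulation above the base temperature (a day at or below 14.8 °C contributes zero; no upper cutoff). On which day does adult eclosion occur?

Daily DD above 14.8 °C: 12.6, 0.0, 8.9, 13.9, 3.5, 18.5, 0.0, 12.9, 16.4, 18.5, 6.8, 4.9, 12.0.
Cumulative: 12.6, 12.6, 21.5, 35.4, 38.9, 57.4, 57.4, 70.3, 86.7, 105.2, 112.0, 116.9, 128.9.
The total first reaches 66 DD on day 8.

day 8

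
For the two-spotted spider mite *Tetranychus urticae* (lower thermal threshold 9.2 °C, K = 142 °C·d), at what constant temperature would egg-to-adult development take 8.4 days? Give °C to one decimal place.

Required daily accumulation = 142 / 8.4 = 16.905 DD/day.
T = T_base + 16.905 = 9.2 + 16.905 = 26.105 ≈ 26.1 °C.

26.1 °C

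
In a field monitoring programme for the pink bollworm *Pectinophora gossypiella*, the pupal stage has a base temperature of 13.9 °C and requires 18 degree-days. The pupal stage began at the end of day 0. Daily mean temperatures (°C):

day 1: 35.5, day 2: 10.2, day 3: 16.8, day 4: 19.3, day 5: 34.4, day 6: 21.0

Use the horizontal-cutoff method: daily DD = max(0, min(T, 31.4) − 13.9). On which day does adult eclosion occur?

day 3

Daily DD above 13.9 °C (capped at 17.5): 17.5, 0.0, 2.9, 5.4, 17.5, 7.1.
Cumulative: 17.5, 17.5, 20.4, 25.8, 43.3, 50.4.
The total first reaches 18 DD on day 3.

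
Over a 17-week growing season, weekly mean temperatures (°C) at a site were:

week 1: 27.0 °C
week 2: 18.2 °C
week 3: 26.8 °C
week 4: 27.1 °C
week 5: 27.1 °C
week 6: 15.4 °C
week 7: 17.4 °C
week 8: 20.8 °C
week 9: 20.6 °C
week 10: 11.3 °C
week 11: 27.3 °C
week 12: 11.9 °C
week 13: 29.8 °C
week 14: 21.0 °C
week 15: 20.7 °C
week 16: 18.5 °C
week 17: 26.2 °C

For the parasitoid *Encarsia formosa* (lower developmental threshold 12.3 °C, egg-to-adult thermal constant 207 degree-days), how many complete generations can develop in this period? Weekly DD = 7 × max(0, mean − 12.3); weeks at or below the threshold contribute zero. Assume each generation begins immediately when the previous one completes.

Weekly DD (7 × max(0, T̄ − 12.3)): 102.9, 41.3, 101.5, 103.6, 103.6, 21.7, 35.7, 59.5, 58.1, 0.0, 105.0, 0.0, 122.5, 60.9, 58.8, 43.4, 97.3.
Season total = 1115.8 DD.
Complete generations = ⌊1115.8 / 207⌋ = 5.

5 generations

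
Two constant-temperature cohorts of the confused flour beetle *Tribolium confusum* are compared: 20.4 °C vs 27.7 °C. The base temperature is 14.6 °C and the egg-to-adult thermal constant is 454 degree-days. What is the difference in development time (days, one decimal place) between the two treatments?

At 20.4 °C: 454 / (20.4 − 14.6) = 454 / 5.8 = 78.276 d.
At 27.7 °C: 454 / (27.7 − 14.6) = 454 / 13.1 = 34.656 d.
Difference = |78.276 − 34.656| = 43.619 ≈ 43.6 days.

43.6 days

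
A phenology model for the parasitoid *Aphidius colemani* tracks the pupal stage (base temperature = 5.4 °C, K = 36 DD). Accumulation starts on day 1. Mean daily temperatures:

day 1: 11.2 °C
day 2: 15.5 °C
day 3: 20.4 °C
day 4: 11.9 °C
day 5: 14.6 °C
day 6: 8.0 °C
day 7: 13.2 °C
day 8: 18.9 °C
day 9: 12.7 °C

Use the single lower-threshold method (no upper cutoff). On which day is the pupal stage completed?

day 4

Daily DD above 5.4 °C: 5.8, 10.1, 15.0, 6.5, 9.2, 2.6, 7.8, 13.5, 7.3.
Cumulative: 5.8, 15.9, 30.9, 37.4, 46.6, 49.2, 57.0, 70.5, 77.8.
The total first reaches 36 DD on day 4.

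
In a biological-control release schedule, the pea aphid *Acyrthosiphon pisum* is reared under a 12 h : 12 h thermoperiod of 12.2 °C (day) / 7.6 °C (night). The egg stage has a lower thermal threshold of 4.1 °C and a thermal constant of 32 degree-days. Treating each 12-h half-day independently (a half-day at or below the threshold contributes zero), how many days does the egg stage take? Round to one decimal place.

5.5 days

Day half: max(0, 12.2 − 4.1) × 0.5 = 8.1 × 0.5 = 4.05 DD.
Night half: max(0, 7.6 − 4.1) × 0.5 = 3.5 × 0.5 = 1.75 DD.
Per 24 h: 5.80 DD/day.
Duration = 32 / 5.80 = 5.517 ≈ 5.5 days.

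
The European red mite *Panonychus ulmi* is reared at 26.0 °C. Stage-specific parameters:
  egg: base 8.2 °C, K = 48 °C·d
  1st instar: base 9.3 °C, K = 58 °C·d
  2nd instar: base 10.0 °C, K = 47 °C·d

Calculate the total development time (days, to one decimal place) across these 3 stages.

egg: 48 / (26.0 − 8.2) = 48 / 17.8 = 2.697 d.
1st instar: 58 / (26.0 − 9.3) = 58 / 16.7 = 3.473 d.
2nd instar: 47 / (26.0 − 10.0) = 47 / 16.0 = 2.938 d.
Sum = 9.107 ≈ 9.1 days.

9.1 days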